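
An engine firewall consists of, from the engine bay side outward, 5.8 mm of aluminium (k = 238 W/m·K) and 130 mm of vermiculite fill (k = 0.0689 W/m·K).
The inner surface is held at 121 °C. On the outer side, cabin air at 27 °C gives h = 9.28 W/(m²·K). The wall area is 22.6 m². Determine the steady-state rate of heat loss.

Q ≈ 1070 W

Series thermal resistances:
R_aluminium = L/(kA) = 0.0058/(238×22.6) = 1.078×10^-6 K/W
R_vermiculite fill = L/(kA) = 0.13/(0.0689×22.6) = 0.08349 K/W
R_outer film = 1/(h_o·A) = 1/(9.28×22.6) = 0.004768 K/W
R_total = 0.08826 K/W
Q = ΔT / R_total = 94 / 0.08826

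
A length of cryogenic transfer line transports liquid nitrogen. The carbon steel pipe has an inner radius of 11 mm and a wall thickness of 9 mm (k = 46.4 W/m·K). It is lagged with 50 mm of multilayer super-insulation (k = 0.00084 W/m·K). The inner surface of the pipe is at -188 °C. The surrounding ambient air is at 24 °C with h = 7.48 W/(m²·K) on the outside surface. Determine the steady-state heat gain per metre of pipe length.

Cylindrical conduction, so R = ln(r₂/r₁)/(2πkL) per layer, in series:
R_carbon steel pipe wall = ln(20/11)/(2π×46.4×1) = 0.002051 K/W
R_multilayer super-insulation = ln(70/20)/(2π×0.00084×1) = 237.4 K/W
R_outer film = 1/(h_o·2πr_oL) = 1/(7.48×2π×0.07×1) = 0.304 K/W
R_total = 237.7 K/W
Q = ΔT/R_total = 212/237.7

q′ ≈ 0.892 W/m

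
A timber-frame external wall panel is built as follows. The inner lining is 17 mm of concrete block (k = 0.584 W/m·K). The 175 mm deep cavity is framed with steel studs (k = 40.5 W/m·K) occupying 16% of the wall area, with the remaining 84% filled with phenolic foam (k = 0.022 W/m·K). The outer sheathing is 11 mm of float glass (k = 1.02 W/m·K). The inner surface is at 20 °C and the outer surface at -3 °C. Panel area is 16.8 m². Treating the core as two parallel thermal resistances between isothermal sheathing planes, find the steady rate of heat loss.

Sheathing layers in series; stud and cavity paths in parallel between them.
R_inner = 0.017/(0.584×16.8) = 0.001733 K/W
R_stud  = 0.175/(40.5×0.16×16.8) = 0.001608 K/W
R_cav   = 0.175/(0.022×0.84×16.8) = 0.5637 K/W
1/R_core = 1/R_stud + 1/R_cav → R_core = 0.001603 K/W
R_outer = 0.011/(1.02×16.8) = 6.419×10^-4 K/W
R_total = 0.003978 K/W
Q = ΔT/R_total = 23/0.003978

Q ≈ 5780 W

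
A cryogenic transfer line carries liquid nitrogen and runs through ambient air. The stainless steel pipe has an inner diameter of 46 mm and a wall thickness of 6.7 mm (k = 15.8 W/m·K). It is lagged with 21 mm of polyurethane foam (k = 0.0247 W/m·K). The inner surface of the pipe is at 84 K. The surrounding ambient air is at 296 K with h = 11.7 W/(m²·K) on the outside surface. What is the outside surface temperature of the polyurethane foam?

For a radial system each layer contributes R = ln(r_out/r_in)/(2πkL); films add R = 1/(hA).
R_stainless steel pipe wall = ln(29.7/23)/(2π×15.8×1) = 0.002575 K/W
R_polyurethane foam = ln(50.7/29.7)/(2π×0.0247×1) = 3.446 K/W
R_outer film = 1/(h_o·2πr_oL) = 1/(11.7×2π×0.0507×1) = 0.2683 K/W
R_total = 3.717 K/W
Q = ΔT/R_total = 212/3.717
Q = 57 W/m
T_interface = T_inner + Q·ΣR(inner→interface) = 84 + 57×3.448

T ≈ 281 K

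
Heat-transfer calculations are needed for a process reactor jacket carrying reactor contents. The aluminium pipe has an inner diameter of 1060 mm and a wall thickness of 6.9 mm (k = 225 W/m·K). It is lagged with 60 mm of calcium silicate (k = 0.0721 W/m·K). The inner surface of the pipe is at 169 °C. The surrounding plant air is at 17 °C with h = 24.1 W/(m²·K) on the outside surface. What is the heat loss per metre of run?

For a radial system each layer contributes R = ln(r_out/r_in)/(2πkL); films add R = 1/(hA).
R_aluminium pipe wall = ln(536.9/530)/(2π×225×1) = 9.15×10^-6 K/W
R_calcium silicate = ln(596.9/536.9)/(2π×0.0721×1) = 0.2338 K/W
R_outer film = 1/(h_o·2πr_oL) = 1/(24.1×2π×0.5969×1) = 0.01106 K/W
R_total = 0.2449 K/W
Q = ΔT/R_total = 152/0.2449

q′ ≈ 621 W/m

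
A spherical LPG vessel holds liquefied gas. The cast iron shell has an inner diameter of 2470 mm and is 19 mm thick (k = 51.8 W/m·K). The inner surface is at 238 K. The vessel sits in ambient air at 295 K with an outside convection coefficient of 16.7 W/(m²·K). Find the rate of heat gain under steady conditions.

For a spherical shell R = (1/r₁ − 1/r₂)/(4πk); film R = 1/(h·4πr²). In series:
R_cast iron shell = (1/1.235 − 1/1.254)/(4π×51.8) = 1.885×10^-5 K/W
R_outer film = 1/(h·4πr_o²) = 1/(16.7×4π×1.254²) = 0.00303 K/W
R_total = 0.003049 K/W
Q = ΔT/R_total = 57/0.003049

Q ≈ 18700 W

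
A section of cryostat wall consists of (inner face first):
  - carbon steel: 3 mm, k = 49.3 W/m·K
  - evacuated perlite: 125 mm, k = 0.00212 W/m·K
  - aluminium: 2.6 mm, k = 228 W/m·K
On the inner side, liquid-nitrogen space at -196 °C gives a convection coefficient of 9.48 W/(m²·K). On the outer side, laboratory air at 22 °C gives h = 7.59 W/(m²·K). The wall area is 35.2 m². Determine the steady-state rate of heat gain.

Q ≈ 130 W

Treating each layer as a thermal resistance in series:
R_inner film = 1/(h_i·A) = 1/(9.48×35.2) = 0.002997 K/W
R_carbon steel = L/(kA) = 0.003/(49.3×35.2) = 1.729×10^-6 K/W
R_evacuated perlite = L/(kA) = 0.125/(0.00212×35.2) = 1.675 K/W
R_aluminium = L/(kA) = 0.0026/(228×35.2) = 3.24×10^-7 K/W
R_outer film = 1/(h_o·A) = 1/(7.59×35.2) = 0.003743 K/W
R_total = 1.682 K/W
Q = ΔT / R_total = 218 / 1.682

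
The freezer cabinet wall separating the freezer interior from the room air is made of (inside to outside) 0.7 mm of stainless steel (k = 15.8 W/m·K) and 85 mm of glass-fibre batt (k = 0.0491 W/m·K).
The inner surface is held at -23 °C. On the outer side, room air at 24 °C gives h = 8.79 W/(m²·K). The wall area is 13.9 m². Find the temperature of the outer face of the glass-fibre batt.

T ≈ 21.1 °C

Series thermal resistances:
R_stainless steel = L/(kA) = 0.0007/(15.8×13.9) = 3.187×10^-6 K/W
R_glass-fibre batt = L/(kA) = 0.085/(0.0491×13.9) = 0.1245 K/W
R_outer film = 1/(h_o·A) = 1/(8.79×13.9) = 0.008185 K/W
R_total = 0.1327 K/W;  Q = ΔT/R_total = 47/0.1327 = 354.1 W
T_interface = T_inner + Q·ΣR(inner→interface) = -23 + 354×0.1245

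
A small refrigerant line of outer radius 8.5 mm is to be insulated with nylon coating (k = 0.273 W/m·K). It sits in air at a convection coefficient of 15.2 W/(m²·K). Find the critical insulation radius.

For a cylinder r_cr = k/h = 0.273/15.2
r_cr = 18 mm; since the bare radius (8.5 mm) is below r_cr, adding a thin layer of insulation will *increase* heat loss.

r_cr ≈ 18 mm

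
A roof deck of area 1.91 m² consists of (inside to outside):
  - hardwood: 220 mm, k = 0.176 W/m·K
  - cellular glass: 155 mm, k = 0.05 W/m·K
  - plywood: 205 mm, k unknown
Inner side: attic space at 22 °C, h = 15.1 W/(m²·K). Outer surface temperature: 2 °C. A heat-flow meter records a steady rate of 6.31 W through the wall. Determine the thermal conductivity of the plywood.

k ≈ 0.125 W/(m·K)

Treating each layer as a thermal resistance in series:
R_inner film = 1/(h_i·A) = 1/(15.1×1.91) = 0.03467 K/W
R_hardwood = L/(kA) = 0.22/(0.176×1.91) = 0.6545 K/W
R_cellular glass = L/(kA) = 0.155/(0.05×1.91) = 1.623 K/W
Sum of known resistances R_other = 2.312 K/W
Total R = ΔT/Q = 20/6.31 = 3.17 K/W
R_plywood = R_total − R_other = 0.8574 K/W
k = L/(R·A) = 0.205/(0.8574×1.91)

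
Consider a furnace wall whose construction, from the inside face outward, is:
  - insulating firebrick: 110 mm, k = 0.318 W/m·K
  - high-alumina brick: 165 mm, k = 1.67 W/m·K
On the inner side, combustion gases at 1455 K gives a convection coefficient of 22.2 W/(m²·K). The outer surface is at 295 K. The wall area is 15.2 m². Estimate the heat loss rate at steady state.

Q ≈ 36000 W

Series thermal resistances:
R_inner film = 1/(h_i·A) = 1/(22.2×15.2) = 0.002963 K/W
R_insulating firebrick = L/(kA) = 0.11/(0.318×15.2) = 0.02276 K/W
R_high-alumina brick = L/(kA) = 0.165/(1.67×15.2) = 0.0065 K/W
R_total = 0.03222 K/W
Q = ΔT / R_total = 1160 / 0.03222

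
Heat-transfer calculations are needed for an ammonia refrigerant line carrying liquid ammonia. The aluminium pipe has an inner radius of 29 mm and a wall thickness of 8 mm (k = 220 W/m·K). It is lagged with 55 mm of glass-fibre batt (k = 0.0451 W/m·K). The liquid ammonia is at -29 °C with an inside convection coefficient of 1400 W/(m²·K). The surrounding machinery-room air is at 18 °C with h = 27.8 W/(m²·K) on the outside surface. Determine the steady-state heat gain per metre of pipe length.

q′ ≈ 14.3 W/m

Cylindrical conduction, so R = ln(r₂/r₁)/(2πkL) per layer, in series:
R_inner film = 1/(h_i·2πr₁L) = 1/(1400×2π×0.029×1) = 0.00392 K/W
R_aluminium pipe wall = ln(37/29)/(2π×220×1) = 1.762×10^-4 K/W
R_glass-fibre batt = ln(92/37)/(2π×0.0451×1) = 3.214 K/W
R_outer film = 1/(h_o·2πr_oL) = 1/(27.8×2π×0.092×1) = 0.06223 K/W
R_total = 3.281 K/W
Q = ΔT/R_total = 47/3.281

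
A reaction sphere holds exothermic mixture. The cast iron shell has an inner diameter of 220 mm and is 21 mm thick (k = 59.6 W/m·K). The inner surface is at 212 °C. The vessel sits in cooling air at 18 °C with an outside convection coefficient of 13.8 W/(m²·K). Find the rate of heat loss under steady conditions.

For a spherical shell R = (1/r₁ − 1/r₂)/(4πk); film R = 1/(h·4πr²). In series:
R_cast iron shell = (1/0.11 − 1/0.131)/(4π×59.6) = 0.001946 K/W
R_outer film = 1/(h·4πr_o²) = 1/(13.8×4π×0.131²) = 0.336 K/W
R_total = 0.338 K/W
Q = ΔT/R_total = 194/0.338

Q ≈ 574 W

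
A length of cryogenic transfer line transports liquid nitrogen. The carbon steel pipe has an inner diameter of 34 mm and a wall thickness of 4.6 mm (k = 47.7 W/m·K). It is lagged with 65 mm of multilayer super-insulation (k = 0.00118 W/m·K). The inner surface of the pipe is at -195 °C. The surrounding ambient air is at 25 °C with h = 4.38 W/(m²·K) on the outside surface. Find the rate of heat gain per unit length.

q′ ≈ 1.17 W/m

Treating each annulus and film as a series resistance:
R_carbon steel pipe wall = ln(21.6/17)/(2π×47.7×1) = 7.99×10^-4 K/W
R_multilayer super-insulation = ln(86.6/21.6)/(2π×0.00118×1) = 187.3 K/W
R_outer film = 1/(h_o·2πr_oL) = 1/(4.38×2π×0.0866×1) = 0.4196 K/W
R_total = 187.7 K/W
Q = ΔT/R_total = 220/187.7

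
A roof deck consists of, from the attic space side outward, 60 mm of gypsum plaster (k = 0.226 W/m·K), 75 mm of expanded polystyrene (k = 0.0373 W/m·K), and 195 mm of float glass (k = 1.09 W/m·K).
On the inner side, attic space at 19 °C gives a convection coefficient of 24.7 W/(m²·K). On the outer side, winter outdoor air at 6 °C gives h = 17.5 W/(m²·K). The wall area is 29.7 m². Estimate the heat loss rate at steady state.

Model the wall as resistances in series:
R_inner film = 1/(h_i·A) = 1/(24.7×29.7) = 0.001363 K/W
R_gypsum plaster = L/(kA) = 0.06/(0.226×29.7) = 0.008939 K/W
R_expanded polystyrene = L/(kA) = 0.075/(0.0373×29.7) = 0.0677 K/W
R_float glass = L/(kA) = 0.195/(1.09×29.7) = 0.006024 K/W
R_outer film = 1/(h_o·A) = 1/(17.5×29.7) = 0.001924 K/W
R_total = 0.08595 K/W
Q = ΔT / R_total = 13 / 0.08595

Q ≈ 151 W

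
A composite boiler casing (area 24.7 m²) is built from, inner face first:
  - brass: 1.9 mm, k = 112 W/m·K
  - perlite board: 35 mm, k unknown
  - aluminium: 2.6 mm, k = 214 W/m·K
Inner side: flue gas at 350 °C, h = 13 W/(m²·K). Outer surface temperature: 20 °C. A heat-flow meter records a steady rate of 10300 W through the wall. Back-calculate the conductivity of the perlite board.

Treating each layer as a thermal resistance in series:
R_inner film = 1/(h_i·A) = 1/(13×24.7) = 0.003114 K/W
R_brass = L/(kA) = 0.0019/(112×24.7) = 6.868×10^-7 K/W
R_aluminium = L/(kA) = 0.0026/(214×24.7) = 4.919×10^-7 K/W
Sum of known resistances R_other = 0.003115 K/W
Total R = ΔT/Q = 330/10300 = 0.03204 K/W
R_perlite board = R_total − R_other = 0.02892 K/W
k = L/(R·A) = 0.035/(0.02892×24.7)

k ≈ 0.049 W/(m·K)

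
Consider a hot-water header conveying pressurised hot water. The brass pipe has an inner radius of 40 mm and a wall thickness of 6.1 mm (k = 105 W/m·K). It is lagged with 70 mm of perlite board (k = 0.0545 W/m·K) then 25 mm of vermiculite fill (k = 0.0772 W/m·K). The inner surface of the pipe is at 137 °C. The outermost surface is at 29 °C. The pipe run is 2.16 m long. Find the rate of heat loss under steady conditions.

Cylindrical conduction, so R = ln(r₂/r₁)/(2πkL) per layer, in series:
R_brass pipe wall = ln(46.1/40)/(2π×105×2.16) = 9.96×10^-5 K/W
R_perlite board = ln(116.1/46.1)/(2π×0.0545×2.16) = 1.249 K/W
R_vermiculite fill = ln(141.1/116.1)/(2π×0.0772×2.16) = 0.1861 K/W
R_total = 1.435 K/W
Q = ΔT/R_total = 108/1.435

Q ≈ 75.3 W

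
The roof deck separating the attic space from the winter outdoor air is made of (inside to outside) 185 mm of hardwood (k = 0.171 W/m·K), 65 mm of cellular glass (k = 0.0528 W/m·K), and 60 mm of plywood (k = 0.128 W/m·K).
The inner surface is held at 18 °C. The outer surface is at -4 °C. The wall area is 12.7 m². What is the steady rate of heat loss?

Q ≈ 100 W

Model the wall as resistances in series:
R_hardwood = L/(kA) = 0.185/(0.171×12.7) = 0.08519 K/W
R_cellular glass = L/(kA) = 0.065/(0.0528×12.7) = 0.09693 K/W
R_plywood = L/(kA) = 0.06/(0.128×12.7) = 0.03691 K/W
R_total = 0.219 K/W
Q = ΔT / R_total = 22 / 0.219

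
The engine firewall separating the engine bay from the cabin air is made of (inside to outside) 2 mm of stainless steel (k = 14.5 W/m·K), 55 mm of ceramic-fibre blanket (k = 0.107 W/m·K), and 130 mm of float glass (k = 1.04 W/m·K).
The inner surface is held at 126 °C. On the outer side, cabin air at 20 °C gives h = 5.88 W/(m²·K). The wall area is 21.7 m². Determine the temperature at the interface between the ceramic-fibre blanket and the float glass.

T ≈ 58.7 °C

Thermal resistances in series:
R_stainless steel = L/(kA) = 0.002/(14.5×21.7) = 6.356×10^-6 K/W
R_ceramic-fibre blanket = L/(kA) = 0.055/(0.107×21.7) = 0.02369 K/W
R_float glass = L/(kA) = 0.13/(1.04×21.7) = 0.00576 K/W
R_outer film = 1/(h_o·A) = 1/(5.88×21.7) = 0.007837 K/W
R_total = 0.03729 K/W;  Q = ΔT/R_total = 106/0.03729 = 2842 W
T_interface = T_inner − Q·ΣR(inner→interface) = 126 − 2840×0.02369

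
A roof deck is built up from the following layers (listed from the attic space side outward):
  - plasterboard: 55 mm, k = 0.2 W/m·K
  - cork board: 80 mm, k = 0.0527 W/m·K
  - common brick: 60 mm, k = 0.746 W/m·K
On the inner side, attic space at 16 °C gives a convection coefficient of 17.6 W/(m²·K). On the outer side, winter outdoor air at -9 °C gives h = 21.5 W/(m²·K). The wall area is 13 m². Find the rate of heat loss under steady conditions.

Treating each layer as a thermal resistance in series:
R_inner film = 1/(h_i·A) = 1/(17.6×13) = 0.004371 K/W
R_plasterboard = L/(kA) = 0.055/(0.2×13) = 0.02115 K/W
R_cork board = L/(kA) = 0.08/(0.0527×13) = 0.1168 K/W
R_common brick = L/(kA) = 0.06/(0.746×13) = 0.006187 K/W
R_outer film = 1/(h_o·A) = 1/(21.5×13) = 0.003578 K/W
R_total = 0.1521 K/W
Q = ΔT / R_total = 25 / 0.1521

Q ≈ 164 W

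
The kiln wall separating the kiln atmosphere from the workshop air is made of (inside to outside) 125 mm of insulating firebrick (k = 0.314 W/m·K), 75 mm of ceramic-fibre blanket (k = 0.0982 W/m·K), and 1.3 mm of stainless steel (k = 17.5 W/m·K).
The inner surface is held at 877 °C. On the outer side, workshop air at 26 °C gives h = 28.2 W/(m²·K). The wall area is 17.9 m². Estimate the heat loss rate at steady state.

Thermal resistances in series:
R_insulating firebrick = L/(kA) = 0.125/(0.314×17.9) = 0.02224 K/W
R_ceramic-fibre blanket = L/(kA) = 0.075/(0.0982×17.9) = 0.04267 K/W
R_stainless steel = L/(kA) = 0.0013/(17.5×17.9) = 4.15×10^-6 K/W
R_outer film = 1/(h_o·A) = 1/(28.2×17.9) = 0.001981 K/W
R_total = 0.06689 K/W
Q = ΔT / R_total = 851 / 0.06689

Q ≈ 12700 W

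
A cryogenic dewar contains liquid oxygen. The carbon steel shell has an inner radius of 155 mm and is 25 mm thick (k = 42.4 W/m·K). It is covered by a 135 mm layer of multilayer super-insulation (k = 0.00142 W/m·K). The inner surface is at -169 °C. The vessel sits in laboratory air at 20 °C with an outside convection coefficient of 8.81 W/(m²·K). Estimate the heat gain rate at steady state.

Radial (spherical) resistances in series:
R_carbon steel shell = (1/0.155 − 1/0.18)/(4π×42.4) = 0.001682 K/W
R_multilayer super-insulation = (1/0.18 − 1/0.315)/(4π×0.00142) = 133.4 K/W
R_outer film = 1/(h·4πr_o²) = 1/(8.81×4π×0.315²) = 0.09103 K/W
R_total = 133.5 K/W
Q = ΔT/R_total = 189/133.5

Q ≈ 1.42 W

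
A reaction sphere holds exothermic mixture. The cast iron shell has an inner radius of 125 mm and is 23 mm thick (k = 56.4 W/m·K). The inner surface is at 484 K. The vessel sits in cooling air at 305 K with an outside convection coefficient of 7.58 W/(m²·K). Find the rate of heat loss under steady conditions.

Q ≈ 372 W

Spherical conduction: R = (1/r_in − 1/r_out)/(4πk) per layer; series-sum.
R_cast iron shell = (1/0.125 − 1/0.148)/(4π×56.4) = 0.001754 K/W
R_outer film = 1/(h·4πr_o²) = 1/(7.58×4π×0.148²) = 0.4793 K/W
R_total = 0.481 K/W
Q = ΔT/R_total = 179/0.481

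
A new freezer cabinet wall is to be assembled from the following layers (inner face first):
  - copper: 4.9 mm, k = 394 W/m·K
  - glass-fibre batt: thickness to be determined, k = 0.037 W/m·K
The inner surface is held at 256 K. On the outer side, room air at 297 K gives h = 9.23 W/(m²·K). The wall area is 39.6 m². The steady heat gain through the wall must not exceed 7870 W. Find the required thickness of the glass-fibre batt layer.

Series thermal resistances:
R_copper = L/(kA) = 0.0049/(394×39.6) = 3.141×10^-7 K/W
R_outer film = 1/(h_o·A) = 1/(9.23×39.6) = 0.002736 K/W
Sum of the known resistances R_other = 0.002736 K/W
Required total resistance R_tot = ΔT/Q_allow = 41/7870 = 0.00521 K/W
R_glass-fibre batt = R_tot − R_other = 0.002473 K/W
L = R·k·A = 0.002473×0.037×39.6

L ≈ 3.62 mm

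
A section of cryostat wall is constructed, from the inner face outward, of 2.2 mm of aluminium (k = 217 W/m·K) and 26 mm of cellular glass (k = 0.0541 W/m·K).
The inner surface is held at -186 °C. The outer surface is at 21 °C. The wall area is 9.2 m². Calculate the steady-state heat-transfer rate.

Q ≈ 3960 W

Using the resistance-network approach (series):
R_aluminium = L/(kA) = 0.0022/(217×9.2) = 1.102×10^-6 K/W
R_cellular glass = L/(kA) = 0.026/(0.0541×9.2) = 0.05224 K/W
R_total = 0.05224 K/W
Q = ΔT / R_total = 207 / 0.05224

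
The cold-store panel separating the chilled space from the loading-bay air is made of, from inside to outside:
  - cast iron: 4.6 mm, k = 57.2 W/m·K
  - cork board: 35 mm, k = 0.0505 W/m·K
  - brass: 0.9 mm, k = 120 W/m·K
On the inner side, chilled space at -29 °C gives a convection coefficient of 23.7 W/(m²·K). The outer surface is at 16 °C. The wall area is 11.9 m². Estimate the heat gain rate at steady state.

Thermal resistances in series:
R_inner film = 1/(h_i·A) = 1/(23.7×11.9) = 0.003546 K/W
R_cast iron = L/(kA) = 0.0046/(57.2×11.9) = 6.758×10^-6 K/W
R_cork board = L/(kA) = 0.035/(0.0505×11.9) = 0.05824 K/W
R_brass = L/(kA) = 0.0009/(120×11.9) = 6.303×10^-7 K/W
R_total = 0.06179 K/W
Q = ΔT / R_total = 45 / 0.06179

Q ≈ 728 W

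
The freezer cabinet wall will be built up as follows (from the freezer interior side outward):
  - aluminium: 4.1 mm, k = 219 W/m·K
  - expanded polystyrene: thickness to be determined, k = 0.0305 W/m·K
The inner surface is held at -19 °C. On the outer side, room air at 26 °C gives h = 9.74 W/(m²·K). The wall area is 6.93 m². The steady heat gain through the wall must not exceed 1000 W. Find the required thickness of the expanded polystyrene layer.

L ≈ 6.38 mm

Using the resistance-network approach (series):
R_aluminium = L/(kA) = 0.0041/(219×6.93) = 2.702×10^-6 K/W
R_outer film = 1/(h_o·A) = 1/(9.74×6.93) = 0.01482 K/W
Sum of the known resistances R_other = 0.01482 K/W
Required total resistance R_tot = ΔT/Q_allow = 45/1000 = 0.045 K/W
R_expanded polystyrene = R_tot − R_other = 0.03018 K/W
L = R·k·A = 0.03018×0.0305×6.93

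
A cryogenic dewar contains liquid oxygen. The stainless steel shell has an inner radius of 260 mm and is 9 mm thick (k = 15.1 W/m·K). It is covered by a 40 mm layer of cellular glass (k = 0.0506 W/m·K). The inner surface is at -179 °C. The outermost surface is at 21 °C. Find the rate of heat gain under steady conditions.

Radial (spherical) resistances in series:
R_stainless steel shell = (1/0.26 − 1/0.269)/(4π×15.1) = 6.782×10^-4 K/W
R_cellular glass = (1/0.269 − 1/0.309)/(4π×0.0506) = 0.7568 K/W
R_total = 0.7575 K/W
Q = ΔT/R_total = 200/0.7575

Q ≈ 264 W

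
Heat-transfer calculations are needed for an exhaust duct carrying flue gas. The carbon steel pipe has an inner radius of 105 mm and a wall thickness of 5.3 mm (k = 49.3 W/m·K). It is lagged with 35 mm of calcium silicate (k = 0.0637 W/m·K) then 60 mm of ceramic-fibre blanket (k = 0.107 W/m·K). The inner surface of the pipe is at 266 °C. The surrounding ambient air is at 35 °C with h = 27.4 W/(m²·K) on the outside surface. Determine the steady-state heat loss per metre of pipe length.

For a radial system each layer contributes R = ln(r_out/r_in)/(2πkL); films add R = 1/(hA).
R_carbon steel pipe wall = ln(110.3/105)/(2π×49.3×1) = 1.59×10^-4 K/W
R_calcium silicate = ln(145.3/110.3)/(2π×0.0637×1) = 0.6886 K/W
R_ceramic-fibre blanket = ln(205.3/145.3)/(2π×0.107×1) = 0.5142 K/W
R_outer film = 1/(h_o·2πr_oL) = 1/(27.4×2π×0.2053×1) = 0.02829 K/W
R_total = 1.231 K/W
Q = ΔT/R_total = 231/1.231

q′ ≈ 188 W/m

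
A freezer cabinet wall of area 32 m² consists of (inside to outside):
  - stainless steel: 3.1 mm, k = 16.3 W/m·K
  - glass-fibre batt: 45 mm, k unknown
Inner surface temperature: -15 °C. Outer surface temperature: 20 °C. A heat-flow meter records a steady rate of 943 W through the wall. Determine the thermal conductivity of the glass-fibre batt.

k ≈ 0.0379 W/(m·K)

Series thermal resistances:
R_stainless steel = L/(kA) = 0.0031/(16.3×32) = 5.943×10^-6 K/W
Sum of known resistances R_other = 5.943×10^-6 K/W
Total R = ΔT/Q = 35/943 = 0.03712 K/W
R_glass-fibre batt = R_total − R_other = 0.03711 K/W
k = L/(R·A) = 0.045/(0.03711×32)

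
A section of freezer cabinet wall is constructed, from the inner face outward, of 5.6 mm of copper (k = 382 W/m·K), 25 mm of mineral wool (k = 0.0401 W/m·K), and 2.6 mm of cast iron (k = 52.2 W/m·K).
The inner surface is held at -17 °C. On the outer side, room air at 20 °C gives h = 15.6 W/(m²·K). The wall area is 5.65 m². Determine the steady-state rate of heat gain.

Treating each layer as a thermal resistance in series:
R_copper = L/(kA) = 0.0056/(382×5.65) = 2.595×10^-6 K/W
R_mineral wool = L/(kA) = 0.025/(0.0401×5.65) = 0.1103 K/W
R_cast iron = L/(kA) = 0.0026/(52.2×5.65) = 8.816×10^-6 K/W
R_outer film = 1/(h_o·A) = 1/(15.6×5.65) = 0.01135 K/W
R_total = 0.1217 K/W
Q = ΔT / R_total = 37 / 0.1217

Q ≈ 304 W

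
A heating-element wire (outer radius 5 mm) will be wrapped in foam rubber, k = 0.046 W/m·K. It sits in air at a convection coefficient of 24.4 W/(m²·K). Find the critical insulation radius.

For a cylinder r_cr = k/h = 0.046/24.4
r_cr = 1.89 mm; since the bare radius (5 mm) is above r_cr, any added insulation will reduce heat loss.

r_cr ≈ 1.89 mm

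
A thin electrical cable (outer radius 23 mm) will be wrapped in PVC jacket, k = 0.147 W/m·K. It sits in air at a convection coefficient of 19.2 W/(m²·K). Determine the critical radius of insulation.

r_cr ≈ 7.66 mm

For a cylinder r_cr = k/h = 0.147/19.2
r_cr = 7.66 mm; since the bare radius (23 mm) is above r_cr, any added insulation will reduce heat loss.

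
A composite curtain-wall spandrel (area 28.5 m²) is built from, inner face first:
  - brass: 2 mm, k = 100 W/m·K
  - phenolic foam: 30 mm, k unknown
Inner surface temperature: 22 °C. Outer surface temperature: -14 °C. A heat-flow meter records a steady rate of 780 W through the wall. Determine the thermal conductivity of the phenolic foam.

Thermal resistances in series:
R_brass = L/(kA) = 0.002/(100×28.5) = 7.018×10^-7 K/W
Sum of known resistances R_other = 7.018×10^-7 K/W
Total R = ΔT/Q = 36/780 = 0.04615 K/W
R_phenolic foam = R_total − R_other = 0.04615 K/W
k = L/(R·A) = 0.03/(0.04615×28.5)

k ≈ 0.0228 W/(m·K)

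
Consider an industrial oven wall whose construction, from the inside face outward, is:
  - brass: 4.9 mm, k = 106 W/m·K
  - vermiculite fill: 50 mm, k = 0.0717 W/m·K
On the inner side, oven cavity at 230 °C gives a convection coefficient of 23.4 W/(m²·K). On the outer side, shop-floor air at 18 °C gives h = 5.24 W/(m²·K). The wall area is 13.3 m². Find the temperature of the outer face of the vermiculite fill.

Thermal resistances in series:
R_inner film = 1/(h_i·A) = 1/(23.4×13.3) = 0.003213 K/W
R_brass = L/(kA) = 0.0049/(106×13.3) = 3.476×10^-6 K/W
R_vermiculite fill = L/(kA) = 0.05/(0.0717×13.3) = 0.05243 K/W
R_outer film = 1/(h_o·A) = 1/(5.24×13.3) = 0.01435 K/W
R_total = 0.07 K/W;  Q = ΔT/R_total = 212/0.07 = 3029 W
T_interface = T_inner − Q·ΣR(inner→interface) = 230 − 3030×0.05565

T ≈ 61.5 °C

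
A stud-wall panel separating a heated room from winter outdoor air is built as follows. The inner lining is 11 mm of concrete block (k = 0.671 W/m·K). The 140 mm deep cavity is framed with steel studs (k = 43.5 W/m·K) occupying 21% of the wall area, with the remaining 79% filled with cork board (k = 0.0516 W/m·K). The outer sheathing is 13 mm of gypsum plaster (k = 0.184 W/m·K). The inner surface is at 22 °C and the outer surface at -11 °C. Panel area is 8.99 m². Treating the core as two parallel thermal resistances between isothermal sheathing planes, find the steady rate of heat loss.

Q ≈ 2900 W

Sheathing layers in series; stud and cavity paths in parallel between them.
R_inner = 0.011/(0.671×8.99) = 0.001824 K/W
R_stud  = 0.14/(43.5×0.21×8.99) = 0.001705 K/W
R_cav   = 0.14/(0.0516×0.79×8.99) = 0.382 K/W
1/R_core = 1/R_stud + 1/R_cav → R_core = 0.001697 K/W
R_outer = 0.013/(0.184×8.99) = 0.007859 K/W
R_total = 0.01138 K/W
Q = ΔT/R_total = 33/0.01138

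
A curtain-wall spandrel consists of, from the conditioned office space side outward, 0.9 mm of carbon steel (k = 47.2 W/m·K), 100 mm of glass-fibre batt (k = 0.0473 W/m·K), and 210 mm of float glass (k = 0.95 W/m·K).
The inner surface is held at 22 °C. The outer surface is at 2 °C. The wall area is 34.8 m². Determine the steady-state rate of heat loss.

Q ≈ 298 W

Series thermal resistances:
R_carbon steel = L/(kA) = 0.0009/(47.2×34.8) = 5.479×10^-7 K/W
R_glass-fibre batt = L/(kA) = 0.1/(0.0473×34.8) = 0.06075 K/W
R_float glass = L/(kA) = 0.21/(0.95×34.8) = 0.006352 K/W
R_total = 0.0671 K/W
Q = ΔT / R_total = 20 / 0.0671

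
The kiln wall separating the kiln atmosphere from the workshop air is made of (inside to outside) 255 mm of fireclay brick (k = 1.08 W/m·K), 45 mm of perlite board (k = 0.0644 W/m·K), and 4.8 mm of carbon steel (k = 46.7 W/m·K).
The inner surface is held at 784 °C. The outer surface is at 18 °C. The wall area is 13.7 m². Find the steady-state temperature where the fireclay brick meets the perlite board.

Series thermal resistances:
R_fireclay brick = L/(kA) = 0.255/(1.08×13.7) = 0.01723 K/W
R_perlite board = L/(kA) = 0.045/(0.0644×13.7) = 0.051 K/W
R_carbon steel = L/(kA) = 0.0048/(46.7×13.7) = 7.502×10^-6 K/W
R_total = 0.06825 K/W;  Q = ΔT/R_total = 766/0.06825 = 11220 W
T_interface = T_inner − Q·ΣR(inner→interface) = 784 − 11200×0.01723

T ≈ 591 °C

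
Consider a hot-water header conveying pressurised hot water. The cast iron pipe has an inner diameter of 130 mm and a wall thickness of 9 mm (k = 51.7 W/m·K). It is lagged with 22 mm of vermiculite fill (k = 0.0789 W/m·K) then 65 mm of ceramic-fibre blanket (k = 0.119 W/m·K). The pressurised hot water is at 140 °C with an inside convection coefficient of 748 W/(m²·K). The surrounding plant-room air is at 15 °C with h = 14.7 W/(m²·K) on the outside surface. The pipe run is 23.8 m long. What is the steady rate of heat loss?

Radial resistances (cylindrical: R_cond = ln(r_o/r_i)/(2πkL), R_conv = 1/(h·2πrL)):
R_inner film = 1/(h_i·2πr₁L) = 1/(748×2π×0.065×23.8) = 1.375×10^-4 K/W
R_cast iron pipe wall = ln(74/65)/(2π×51.7×23.8) = 1.677×10^-5 K/W
R_vermiculite fill = ln(96/74)/(2π×0.0789×23.8) = 0.02206 K/W
R_ceramic-fibre blanket = ln(161/96)/(2π×0.119×23.8) = 0.02906 K/W
R_outer film = 1/(h_o·2πr_oL) = 1/(14.7×2π×0.161×23.8) = 0.002826 K/W
R_total = 0.0541 K/W
Q = ΔT/R_total = 125/0.0541

Q ≈ 2310 W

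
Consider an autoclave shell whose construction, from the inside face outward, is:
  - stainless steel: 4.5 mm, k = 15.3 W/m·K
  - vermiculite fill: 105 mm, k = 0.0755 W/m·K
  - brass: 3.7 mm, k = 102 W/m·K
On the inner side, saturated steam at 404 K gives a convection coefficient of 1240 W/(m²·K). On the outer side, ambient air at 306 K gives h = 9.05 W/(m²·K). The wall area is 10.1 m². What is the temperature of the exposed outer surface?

T ≈ 313 K

Using the resistance-network approach (series):
R_inner film = 1/(h_i·A) = 1/(1240×10.1) = 7.985×10^-5 K/W
R_stainless steel = L/(kA) = 0.0045/(15.3×10.1) = 2.912×10^-5 K/W
R_vermiculite fill = L/(kA) = 0.105/(0.0755×10.1) = 0.1377 K/W
R_brass = L/(kA) = 0.0037/(102×10.1) = 3.592×10^-6 K/W
R_outer film = 1/(h_o·A) = 1/(9.05×10.1) = 0.01094 K/W
R_total = 0.1487 K/W;  Q = ΔT/R_total = 98/0.1487 = 658.8 W
T_interface = T_inner − Q·ΣR(inner→interface) = 404 − 659×0.1378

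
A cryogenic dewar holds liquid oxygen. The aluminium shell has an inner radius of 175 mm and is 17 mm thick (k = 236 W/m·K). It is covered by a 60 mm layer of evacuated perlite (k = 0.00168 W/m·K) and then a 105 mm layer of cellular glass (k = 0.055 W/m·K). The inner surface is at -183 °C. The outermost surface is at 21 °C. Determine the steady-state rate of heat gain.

Each spherical layer contributes R = (1/r_i − 1/r_o)/(4πk):
R_aluminium shell = (1/0.175 − 1/0.192)/(4π×236) = 1.706×10^-4 K/W
R_evacuated perlite = (1/0.192 − 1/0.252)/(4π×0.00168) = 58.74 K/W
R_cellular glass = (1/0.252 − 1/0.357)/(4π×0.055) = 1.689 K/W
R_total = 60.43 K/W
Q = ΔT/R_total = 204/60.43

Q ≈ 3.38 W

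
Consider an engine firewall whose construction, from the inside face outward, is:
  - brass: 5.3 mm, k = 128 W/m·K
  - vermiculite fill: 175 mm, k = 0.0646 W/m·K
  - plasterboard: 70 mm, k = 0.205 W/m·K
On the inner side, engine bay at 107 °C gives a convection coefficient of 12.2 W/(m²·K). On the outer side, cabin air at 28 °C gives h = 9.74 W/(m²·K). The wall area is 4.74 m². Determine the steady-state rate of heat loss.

Series thermal resistances:
R_inner film = 1/(h_i·A) = 1/(12.2×4.74) = 0.01729 K/W
R_brass = L/(kA) = 0.0053/(128×4.74) = 8.735×10^-6 K/W
R_vermiculite fill = L/(kA) = 0.175/(0.0646×4.74) = 0.5715 K/W
R_plasterboard = L/(kA) = 0.07/(0.205×4.74) = 0.07204 K/W
R_outer film = 1/(h_o·A) = 1/(9.74×4.74) = 0.02166 K/W
R_total = 0.6825 K/W
Q = ΔT / R_total = 79 / 0.6825

Q ≈ 116 W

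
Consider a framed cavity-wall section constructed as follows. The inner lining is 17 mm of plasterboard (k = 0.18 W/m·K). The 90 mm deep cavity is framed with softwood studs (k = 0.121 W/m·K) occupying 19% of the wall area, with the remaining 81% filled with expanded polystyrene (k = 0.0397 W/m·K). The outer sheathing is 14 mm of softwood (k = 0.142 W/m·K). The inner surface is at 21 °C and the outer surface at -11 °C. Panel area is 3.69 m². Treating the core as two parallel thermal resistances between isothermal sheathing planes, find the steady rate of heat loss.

Sheathing layers in series; stud and cavity paths in parallel between them.
R_inner = 0.017/(0.18×3.69) = 0.02559 K/W
R_stud  = 0.09/(0.121×0.19×3.69) = 1.061 K/W
R_cav   = 0.09/(0.0397×0.81×3.69) = 0.7585 K/W
1/R_core = 1/R_stud + 1/R_cav → R_core = 0.4423 K/W
R_outer = 0.014/(0.142×3.69) = 0.02672 K/W
R_total = 0.4946 K/W
Q = ΔT/R_total = 32/0.4946

Q ≈ 64.7 W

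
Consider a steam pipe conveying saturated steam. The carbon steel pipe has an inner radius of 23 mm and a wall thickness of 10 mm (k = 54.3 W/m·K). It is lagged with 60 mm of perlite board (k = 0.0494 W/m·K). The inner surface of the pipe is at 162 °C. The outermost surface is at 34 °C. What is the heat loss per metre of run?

Cylindrical conduction, so R = ln(r₂/r₁)/(2πkL) per layer, in series:
R_carbon steel pipe wall = ln(33/23)/(2π×54.3×1) = 0.001058 K/W
R_perlite board = ln(93/33)/(2π×0.0494×1) = 3.338 K/W
R_total = 3.339 K/W
Q = ΔT/R_total = 128/3.339

q′ ≈ 38.3 W/m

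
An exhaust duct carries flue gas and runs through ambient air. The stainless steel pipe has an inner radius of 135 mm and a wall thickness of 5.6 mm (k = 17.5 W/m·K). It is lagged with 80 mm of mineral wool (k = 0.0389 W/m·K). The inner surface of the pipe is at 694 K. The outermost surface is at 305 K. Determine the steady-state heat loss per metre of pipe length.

q′ ≈ 211 W/m

Per-layer cylindrical resistances, series-summed:
R_stainless steel pipe wall = ln(140.6/135)/(2π×17.5×1) = 3.696×10^-4 K/W
R_mineral wool = ln(220.6/140.6)/(2π×0.0389×1) = 1.843 K/W
R_total = 1.843 K/W
Q = ΔT/R_total = 389/1.843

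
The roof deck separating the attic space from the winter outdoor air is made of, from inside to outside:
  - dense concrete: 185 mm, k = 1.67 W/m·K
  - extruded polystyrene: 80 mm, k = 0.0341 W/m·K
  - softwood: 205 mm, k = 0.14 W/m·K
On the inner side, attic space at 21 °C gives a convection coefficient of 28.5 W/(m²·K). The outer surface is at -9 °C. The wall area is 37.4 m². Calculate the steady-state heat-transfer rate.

Treating each layer as a thermal resistance in series:
R_inner film = 1/(h_i·A) = 1/(28.5×37.4) = 9.382×10^-4 K/W
R_dense concrete = L/(kA) = 0.185/(1.67×37.4) = 0.002962 K/W
R_extruded polystyrene = L/(kA) = 0.08/(0.0341×37.4) = 0.06273 K/W
R_softwood = L/(kA) = 0.205/(0.14×37.4) = 0.03915 K/W
R_total = 0.1058 K/W
Q = ΔT / R_total = 30 / 0.1058

Q ≈ 284 W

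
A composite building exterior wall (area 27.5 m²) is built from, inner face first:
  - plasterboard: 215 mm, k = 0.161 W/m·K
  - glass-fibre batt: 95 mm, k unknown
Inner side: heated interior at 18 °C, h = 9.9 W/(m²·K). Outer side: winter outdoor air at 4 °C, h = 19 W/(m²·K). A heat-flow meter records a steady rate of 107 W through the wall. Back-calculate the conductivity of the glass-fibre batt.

Using the resistance-network approach (series):
R_inner film = 1/(h_i·A) = 1/(9.9×27.5) = 0.003673 K/W
R_plasterboard = L/(kA) = 0.215/(0.161×27.5) = 0.04856 K/W
R_outer film = 1/(h_o·A) = 1/(19×27.5) = 0.001914 K/W
Sum of known resistances R_other = 0.05415 K/W
Total R = ΔT/Q = 14/107 = 0.1308 K/W
R_glass-fibre batt = R_total − R_other = 0.07669 K/W
k = L/(R·A) = 0.095/(0.07669×27.5)

k ≈ 0.045 W/(m·K)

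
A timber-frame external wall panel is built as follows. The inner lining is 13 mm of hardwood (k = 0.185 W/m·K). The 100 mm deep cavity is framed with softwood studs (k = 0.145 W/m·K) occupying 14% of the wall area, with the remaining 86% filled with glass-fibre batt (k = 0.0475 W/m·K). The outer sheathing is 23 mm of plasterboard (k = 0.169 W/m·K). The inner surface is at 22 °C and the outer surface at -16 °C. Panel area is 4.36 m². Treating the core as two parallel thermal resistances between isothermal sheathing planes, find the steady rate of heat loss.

Sheathing layers in series; stud and cavity paths in parallel between them.
R_inner = 0.013/(0.185×4.36) = 0.01612 K/W
R_stud  = 0.1/(0.145×0.14×4.36) = 1.13 K/W
R_cav   = 0.1/(0.0475×0.86×4.36) = 0.5615 K/W
1/R_core = 1/R_stud + 1/R_cav → R_core = 0.3751 K/W
R_outer = 0.023/(0.169×4.36) = 0.03121 K/W
R_total = 0.4224 K/W
Q = ΔT/R_total = 38/0.4224

Q ≈ 90 W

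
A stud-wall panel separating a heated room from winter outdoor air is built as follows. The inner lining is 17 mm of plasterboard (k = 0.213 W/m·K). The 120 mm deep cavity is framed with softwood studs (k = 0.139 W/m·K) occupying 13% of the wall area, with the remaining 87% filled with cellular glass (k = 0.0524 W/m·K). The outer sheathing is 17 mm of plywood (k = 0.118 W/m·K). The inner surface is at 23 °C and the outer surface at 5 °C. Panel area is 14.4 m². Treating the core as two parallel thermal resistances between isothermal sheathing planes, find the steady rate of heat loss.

Sheathing layers in series; stud and cavity paths in parallel between them.
R_inner = 0.017/(0.213×14.4) = 0.005543 K/W
R_stud  = 0.12/(0.139×0.13×14.4) = 0.4612 K/W
R_cav   = 0.12/(0.0524×0.87×14.4) = 0.1828 K/W
1/R_core = 1/R_stud + 1/R_cav → R_core = 0.1309 K/W
R_outer = 0.017/(0.118×14.4) = 0.01 K/W
R_total = 0.1465 K/W
Q = ΔT/R_total = 18/0.1465

Q ≈ 123 W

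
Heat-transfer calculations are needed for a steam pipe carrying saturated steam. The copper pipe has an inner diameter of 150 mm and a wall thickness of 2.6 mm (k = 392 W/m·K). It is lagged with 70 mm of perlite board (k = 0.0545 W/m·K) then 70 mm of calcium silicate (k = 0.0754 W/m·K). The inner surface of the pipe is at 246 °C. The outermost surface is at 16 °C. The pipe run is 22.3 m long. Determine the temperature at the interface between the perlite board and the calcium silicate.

T ≈ 85.9 °C

Radial resistances (cylindrical: R_cond = ln(r_o/r_i)/(2πkL), R_conv = 1/(h·2πrL)):
R_copper pipe wall = ln(77.6/75)/(2π×392×22.3) = 6.205×10^-7 K/W
R_perlite board = ln(147.6/77.6)/(2π×0.0545×22.3) = 0.0842 K/W
R_calcium silicate = ln(217.6/147.6)/(2π×0.0754×22.3) = 0.03674 K/W
R_total = 0.1209 K/W
Q = ΔT/R_total = 230/0.1209
Q = 1900 W
T_interface = T_inner − Q·ΣR(inner→interface) = 246 − 1900×0.0842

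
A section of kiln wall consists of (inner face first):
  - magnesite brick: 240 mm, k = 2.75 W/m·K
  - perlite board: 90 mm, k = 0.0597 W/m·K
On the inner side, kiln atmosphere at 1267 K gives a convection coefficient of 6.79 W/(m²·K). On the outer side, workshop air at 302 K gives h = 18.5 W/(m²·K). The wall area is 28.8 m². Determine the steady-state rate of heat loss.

Treating each layer as a thermal resistance in series:
R_inner film = 1/(h_i·A) = 1/(6.79×28.8) = 0.005114 K/W
R_magnesite brick = L/(kA) = 0.24/(2.75×28.8) = 0.00303 K/W
R_perlite board = L/(kA) = 0.09/(0.0597×28.8) = 0.05235 K/W
R_outer film = 1/(h_o·A) = 1/(18.5×28.8) = 0.001877 K/W
R_total = 0.06237 K/W
Q = ΔT / R_total = 965 / 0.06237

Q ≈ 15500 W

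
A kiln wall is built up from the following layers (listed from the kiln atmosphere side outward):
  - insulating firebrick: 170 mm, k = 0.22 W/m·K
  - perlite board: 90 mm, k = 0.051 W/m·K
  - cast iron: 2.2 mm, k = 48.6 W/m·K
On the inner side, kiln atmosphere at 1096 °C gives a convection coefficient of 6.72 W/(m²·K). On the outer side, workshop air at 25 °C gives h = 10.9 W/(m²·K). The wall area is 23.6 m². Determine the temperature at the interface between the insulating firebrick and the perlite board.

Series thermal resistances:
R_inner film = 1/(h_i·A) = 1/(6.72×23.6) = 0.006305 K/W
R_insulating firebrick = L/(kA) = 0.17/(0.22×23.6) = 0.03274 K/W
R_perlite board = L/(kA) = 0.09/(0.051×23.6) = 0.07478 K/W
R_cast iron = L/(kA) = 0.0022/(48.6×23.6) = 1.918×10^-6 K/W
R_outer film = 1/(h_o·A) = 1/(10.9×23.6) = 0.003887 K/W
R_total = 0.1177 K/W;  Q = ΔT/R_total = 1071/0.1177 = 9098 W
T_interface = T_inner − Q·ΣR(inner→interface) = 1096 − 9100×0.03905

T ≈ 741 °C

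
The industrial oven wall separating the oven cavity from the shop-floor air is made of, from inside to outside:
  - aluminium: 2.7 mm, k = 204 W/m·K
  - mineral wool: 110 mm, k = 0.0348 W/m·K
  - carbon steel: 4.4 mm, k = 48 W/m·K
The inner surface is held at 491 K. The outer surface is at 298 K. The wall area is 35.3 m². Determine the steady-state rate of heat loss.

Treating each layer as a thermal resistance in series:
R_aluminium = L/(kA) = 0.0027/(204×35.3) = 3.749×10^-7 K/W
R_mineral wool = L/(kA) = 0.11/(0.0348×35.3) = 0.08954 K/W
R_carbon steel = L/(kA) = 0.0044/(48×35.3) = 2.597×10^-6 K/W
R_total = 0.08955 K/W
Q = ΔT / R_total = 193 / 0.08955

Q ≈ 2160 W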